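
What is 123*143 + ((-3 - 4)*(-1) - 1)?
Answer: 17595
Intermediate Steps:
123*143 + ((-3 - 4)*(-1) - 1) = 17589 + (-7*(-1) - 1) = 17589 + (7 - 1) = 17589 + 6 = 17595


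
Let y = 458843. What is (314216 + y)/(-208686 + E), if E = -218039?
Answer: -773059/426725 ≈ -1.8116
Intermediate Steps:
(314216 + y)/(-208686 + E) = (314216 + 458843)/(-208686 - 218039) = 773059/(-426725) = 773059*(-1/426725) = -773059/426725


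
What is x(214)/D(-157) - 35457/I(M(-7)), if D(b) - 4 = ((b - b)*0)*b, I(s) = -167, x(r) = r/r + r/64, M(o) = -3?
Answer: 4561709/21376 ≈ 213.40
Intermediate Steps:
x(r) = 1 + r/64 (x(r) = 1 + r*(1/64) = 1 + r/64)
D(b) = 4 (D(b) = 4 + ((b - b)*0)*b = 4 + (0*0)*b = 4 + 0*b = 4 + 0 = 4)
x(214)/D(-157) - 35457/I(M(-7)) = (1 + (1/64)*214)/4 - 35457/(-167) = (1 + 107/32)*(¼) - 35457*(-1/167) = (139/32)*(¼) + 35457/167 = 139/128 + 35457/167 = 4561709/21376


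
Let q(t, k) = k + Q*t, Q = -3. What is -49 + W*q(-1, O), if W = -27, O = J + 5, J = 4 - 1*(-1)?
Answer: -400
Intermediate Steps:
J = 5 (J = 4 + 1 = 5)
O = 10 (O = 5 + 5 = 10)
q(t, k) = k - 3*t
-49 + W*q(-1, O) = -49 - 27*(10 - 3*(-1)) = -49 - 27*(10 + 3) = -49 - 27*13 = -49 - 351 = -400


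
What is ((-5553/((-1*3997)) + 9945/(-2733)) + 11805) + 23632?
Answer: 129027387407/3641267 ≈ 35435.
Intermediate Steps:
((-5553/((-1*3997)) + 9945/(-2733)) + 11805) + 23632 = ((-5553/(-3997) + 9945*(-1/2733)) + 11805) + 23632 = ((-5553*(-1/3997) - 3315/911) + 11805) + 23632 = ((5553/3997 - 3315/911) + 11805) + 23632 = (-8191272/3641267 + 11805) + 23632 = 42976965663/3641267 + 23632 = 129027387407/3641267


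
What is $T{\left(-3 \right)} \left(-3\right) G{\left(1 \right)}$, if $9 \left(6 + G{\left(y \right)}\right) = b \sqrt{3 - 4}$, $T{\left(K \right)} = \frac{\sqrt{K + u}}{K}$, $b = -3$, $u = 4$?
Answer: $-6 - \frac{i}{3} \approx -6.0 - 0.33333 i$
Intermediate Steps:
$T{\left(K \right)} = \frac{\sqrt{4 + K}}{K}$ ($T{\left(K \right)} = \frac{\sqrt{K + 4}}{K} = \frac{\sqrt{4 + K}}{K}$)
$G{\left(y \right)} = -6 - \frac{i}{3}$ ($G{\left(y \right)} = -6 + \frac{\left(-3\right) \sqrt{3 - 4}}{9} = -6 + \frac{\left(-3\right) \sqrt{-1}}{9} = -6 + \frac{\left(-3\right) i}{9} = -6 - \frac{i}{3}$)
$T{\left(-3 \right)} \left(-3\right) G{\left(1 \right)} = \frac{\sqrt{4 - 3}}{-3} \left(-3\right) \left(-6 - \frac{i}{3}\right) = - \frac{\sqrt{1}}{3} \left(-3\right) \left(-6 - \frac{i}{3}\right) = \left(- \frac{1}{3}\right) 1 \left(-3\right) \left(-6 - \frac{i}{3}\right) = \left(- \frac{1}{3}\right) \left(-3\right) \left(-6 - \frac{i}{3}\right) = 1 \left(-6 - \frac{i}{3}\right) = -6 - \frac{i}{3}$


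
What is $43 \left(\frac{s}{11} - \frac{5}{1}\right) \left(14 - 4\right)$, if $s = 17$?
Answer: $- \frac{16340}{11} \approx -1485.5$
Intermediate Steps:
$43 \left(\frac{s}{11} - \frac{5}{1}\right) \left(14 - 4\right) = 43 \left(\frac{17}{11} - \frac{5}{1}\right) \left(14 - 4\right) = 43 \left(17 \cdot \frac{1}{11} - 5\right) \left(14 - 4\right) = 43 \left(\frac{17}{11} - 5\right) 10 = 43 \left(- \frac{38}{11}\right) 10 = \left(- \frac{1634}{11}\right) 10 = - \frac{16340}{11}$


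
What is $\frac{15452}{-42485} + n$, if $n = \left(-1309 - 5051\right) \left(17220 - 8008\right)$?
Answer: $- \frac{2489124790652}{42485} \approx -5.8588 \cdot 10^{7}$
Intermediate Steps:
$n = -58588320$ ($n = \left(-6360\right) 9212 = -58588320$)
$\frac{15452}{-42485} + n = \frac{15452}{-42485} - 58588320 = 15452 \left(- \frac{1}{42485}\right) - 58588320 = - \frac{15452}{42485} - 58588320 = - \frac{2489124790652}{42485}$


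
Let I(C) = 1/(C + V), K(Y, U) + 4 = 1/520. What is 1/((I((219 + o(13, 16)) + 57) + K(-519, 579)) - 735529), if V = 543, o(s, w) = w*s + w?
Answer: -542360/398923676317 ≈ -1.3596e-6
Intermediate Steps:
o(s, w) = w + s*w (o(s, w) = s*w + w = w + s*w)
K(Y, U) = -2079/520 (K(Y, U) = -4 + 1/520 = -2079/520)
I(C) = 1/(543 + C) (I(C) = 1/(C + 543) = 1/(543 + C))
1/((I((219 + o(13, 16)) + 57) + K(-519, 579)) - 735529) = 1/((1/(543 + ((219 + 16*(1 + 13)) + 57)) - 2079/520) - 735529) = 1/((1/(543 + ((219 + 16*14) + 57)) - 2079/520) - 735529) = 1/((1/(543 + ((219 + 224) + 57)) - 2079/520) - 735529) = 1/((1/(543 + (443 + 57)) - 2079/520) - 735529) = 1/((1/(543 + 500) - 2079/520) - 735529) = 1/((1/1043 - 2079/520) - 735529) = 1/(-2167877/542360 - 735529) = 1/(-398923676317/542360) = -542360/398923676317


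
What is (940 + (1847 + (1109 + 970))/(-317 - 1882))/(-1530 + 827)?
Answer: -108586/81363 ≈ -1.3346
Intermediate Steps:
(940 + (1847 + (1109 + 970))/(-317 - 1882))/(-1530 + 827) = (940 + (1847 + 2079)/(-2199))/(-703) = (940 + 3926*(-1/2199))*(-1/703) = (940 - 3926/2199)*(-1/703) = (2063134/2199)*(-1/703) = -108586/81363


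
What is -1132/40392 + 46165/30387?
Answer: 21789269/14611806 ≈ 1.4912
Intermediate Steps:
-1132/40392 + 46165/30387 = -1132*1/40392 + 46165*(1/30387) = -283/10098 + 6595/4341 = 21789269/14611806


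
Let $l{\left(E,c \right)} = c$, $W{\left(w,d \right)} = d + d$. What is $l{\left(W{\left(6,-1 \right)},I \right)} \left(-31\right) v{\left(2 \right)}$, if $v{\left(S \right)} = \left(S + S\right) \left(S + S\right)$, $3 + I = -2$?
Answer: $2480$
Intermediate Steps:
$I = -5$ ($I = -3 - 2 = -5$)
$W{\left(w,d \right)} = 2 d$
$v{\left(S \right)} = 4 S^{2}$ ($v{\left(S \right)} = 2 S 2 S = 4 S^{2}$)
$l{\left(W{\left(6,-1 \right)},I \right)} \left(-31\right) v{\left(2 \right)} = \left(-5\right) \left(-31\right) 4 \cdot 2^{2} = 155 \cdot 4 \cdot 4 = 155 \cdot 16 = 2480$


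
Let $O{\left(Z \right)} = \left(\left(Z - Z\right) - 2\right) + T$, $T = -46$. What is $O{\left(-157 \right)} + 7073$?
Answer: $7025$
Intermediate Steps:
$O{\left(Z \right)} = -48$ ($O{\left(Z \right)} = \left(\left(Z - Z\right) - 2\right) - 46 = \left(0 - 2\right) - 46 = -2 - 46 = -48$)
$O{\left(-157 \right)} + 7073 = -48 + 7073 = 7025$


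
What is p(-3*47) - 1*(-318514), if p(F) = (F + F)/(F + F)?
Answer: 318515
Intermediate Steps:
p(F) = 1 (p(F) = (2*F)/((2*F)) = (2*F)*(1/(2*F)) = 1)
p(-3*47) - 1*(-318514) = 1 - 1*(-318514) = 1 + 318514 = 318515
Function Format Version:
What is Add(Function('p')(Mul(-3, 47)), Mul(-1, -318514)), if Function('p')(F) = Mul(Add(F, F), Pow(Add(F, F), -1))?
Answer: 318515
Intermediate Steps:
Function('p')(F) = 1 (Function('p')(F) = Mul(Mul(2, F), Pow(Mul(2, F), -1)) = Mul(Mul(2, F), Mul(Rational(1, 2), Pow(F, -1))) = 1)
Add(Function('p')(Mul(-3, 47)), Mul(-1, -318514)) = Add(1, Mul(-1, -318514)) = Add(1, 318514) = 318515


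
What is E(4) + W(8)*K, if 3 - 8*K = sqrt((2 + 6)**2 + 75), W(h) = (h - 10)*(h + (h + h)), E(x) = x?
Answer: -14 + 6*sqrt(139) ≈ 56.739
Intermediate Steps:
W(h) = 3*h*(-10 + h) (W(h) = (-10 + h)*(h + 2*h) = (-10 + h)*(3*h) = 3*h*(-10 + h))
K = 3/8 - sqrt(139)/8 (K = 3/8 - sqrt((2 + 6)**2 + 75)/8 = 3/8 - sqrt(8**2 + 75)/8 = 3/8 - sqrt(64 + 75)/8 = 3/8 - sqrt(139)/8 ≈ -1.0987)
E(4) + W(8)*K = 4 + (3*8*(-10 + 8))*(3/8 - sqrt(139)/8) = 4 + (3*8*(-2))*(3/8 - sqrt(139)/8) = 4 - 48*(3/8 - sqrt(139)/8) = 4 + (-18 + 6*sqrt(139)) = -14 + 6*sqrt(139)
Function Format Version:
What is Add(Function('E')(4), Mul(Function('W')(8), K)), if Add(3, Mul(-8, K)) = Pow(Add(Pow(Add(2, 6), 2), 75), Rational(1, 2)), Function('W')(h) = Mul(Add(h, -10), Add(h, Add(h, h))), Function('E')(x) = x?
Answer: Add(-14, Mul(6, Pow(139, Rational(1, 2)))) ≈ 56.739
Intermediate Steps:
Function('W')(h) = Mul(3, h, Add(-10, h)) (Function('W')(h) = Mul(Add(-10, h), Add(h, Mul(2, h))) = Mul(Add(-10, h), Mul(3, h)) = Mul(3, h, Add(-10, h)))
K = Add(Rational(3, 8), Mul(Rational(-1, 8), Pow(139, Rational(1, 2)))) (K = Add(Rational(3, 8), Mul(Rational(-1, 8), Pow(Add(Pow(Add(2, 6), 2), 75), Rational(1, 2)))) = Add(Rational(3, 8), Mul(Rational(-1, 8), Pow(Add(Pow(8, 2), 75), Rational(1, 2)))) = Add(Rational(3, 8), Mul(Rational(-1, 8), Pow(Add(64, 75), Rational(1, 2)))) = Add(Rational(3, 8), Mul(Rational(-1, 8), Pow(139, Rational(1, 2)))) ≈ -1.0987)
Add(Function('E')(4), Mul(Function('W')(8), K)) = Add(4, Mul(Mul(3, 8, Add(-10, 8)), Add(Rational(3, 8), Mul(Rational(-1, 8), Pow(139, Rational(1, 2)))))) = Add(4, Mul(Mul(3, 8, -2), Add(Rational(3, 8), Mul(Rational(-1, 8), Pow(139, Rational(1, 2)))))) = Add(4, Mul(-48, Add(Rational(3, 8), Mul(Rational(-1, 8), Pow(139, Rational(1, 2)))))) = Add(4, Add(-18, Mul(6, Pow(139, Rational(1, 2))))) = Add(-14, Mul(6, Pow(139, Rational(1, 2))))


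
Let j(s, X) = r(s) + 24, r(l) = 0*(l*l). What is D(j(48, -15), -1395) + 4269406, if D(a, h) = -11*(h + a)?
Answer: 4284487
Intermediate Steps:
r(l) = 0 (r(l) = 0*l² = 0)
j(s, X) = 24 (j(s, X) = 0 + 24 = 24)
D(a, h) = -11*a - 11*h (D(a, h) = -11*(a + h) = -11*a - 11*h)
D(j(48, -15), -1395) + 4269406 = (-11*24 - 11*(-1395)) + 4269406 = (-264 + 15345) + 4269406 = 15081 + 4269406 = 4284487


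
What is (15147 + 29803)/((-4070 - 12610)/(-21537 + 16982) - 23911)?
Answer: -8189890/4355917 ≈ -1.8802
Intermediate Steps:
(15147 + 29803)/((-4070 - 12610)/(-21537 + 16982) - 23911) = 44950/(-16680/(-4555) - 23911) = 44950/(-16680*(-1/4555) - 23911) = 44950/(3336/911 - 23911) = 44950/(-21779585/911) = 44950*(-911/21779585) = -8189890/4355917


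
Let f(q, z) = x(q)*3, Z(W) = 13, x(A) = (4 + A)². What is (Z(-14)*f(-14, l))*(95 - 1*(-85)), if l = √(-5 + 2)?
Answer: 702000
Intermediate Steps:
l = I*√3 (l = √(-3) = I*√3 ≈ 1.732*I)
f(q, z) = 3*(4 + q)² (f(q, z) = (4 + q)²*3 = 3*(4 + q)²)
(Z(-14)*f(-14, l))*(95 - 1*(-85)) = (13*(3*(4 - 14)²))*(95 - 1*(-85)) = (13*(3*(-10)²))*(95 + 85) = (13*(3*100))*180 = (13*300)*180 = 3900*180 = 702000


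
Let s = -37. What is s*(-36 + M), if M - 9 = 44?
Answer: -629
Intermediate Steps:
M = 53 (M = 9 + 44 = 53)
s*(-36 + M) = -37*(-36 + 53) = -37*17 = -629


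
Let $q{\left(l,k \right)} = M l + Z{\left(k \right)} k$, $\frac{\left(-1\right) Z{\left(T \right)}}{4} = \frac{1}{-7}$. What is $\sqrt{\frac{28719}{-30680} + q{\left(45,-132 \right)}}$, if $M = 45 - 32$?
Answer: $\frac{\sqrt{5864801754630}}{107380} \approx 22.553$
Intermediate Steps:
$Z{\left(T \right)} = \frac{4}{7}$ ($Z{\left(T \right)} = - \frac{4}{-7} = \left(-4\right) \left(- \frac{1}{7}\right) = \frac{4}{7}$)
$M = 13$ ($M = 45 - 32 = 13$)
$q{\left(l,k \right)} = 13 l + \frac{4 k}{7}$
$\sqrt{\frac{28719}{-30680} + q{\left(45,-132 \right)}} = \sqrt{\frac{28719}{-30680} + \left(13 \cdot 45 + \frac{4}{7} \left(-132\right)\right)} = \sqrt{28719 \left(- \frac{1}{30680}\right) + \left(585 - \frac{528}{7}\right)} = \sqrt{- \frac{28719}{30680} + \frac{3567}{7}} = \sqrt{\frac{109234527}{214760}} = \frac{\sqrt{5864801754630}}{107380}$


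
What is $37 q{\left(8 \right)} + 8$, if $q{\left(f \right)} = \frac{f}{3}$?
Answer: $\frac{320}{3} \approx 106.67$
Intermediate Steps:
$q{\left(f \right)} = \frac{f}{3}$ ($q{\left(f \right)} = f \frac{1}{3} = \frac{f}{3}$)
$37 q{\left(8 \right)} + 8 = 37 \cdot \frac{1}{3} \cdot 8 + 8 = 37 \cdot \frac{8}{3} + 8 = \frac{296}{3} + 8 = \frac{320}{3}$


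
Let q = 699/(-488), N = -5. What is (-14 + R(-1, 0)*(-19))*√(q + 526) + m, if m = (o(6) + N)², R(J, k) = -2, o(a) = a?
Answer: 1 + 6*√31230658/61 ≈ 550.68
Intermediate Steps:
q = -699/488 (q = 699*(-1/488) = -699/488 ≈ -1.4324)
m = 1 (m = (6 - 5)² = 1² = 1)
(-14 + R(-1, 0)*(-19))*√(q + 526) + m = (-14 - 2*(-19))*√(-699/488 + 526) + 1 = (-14 + 38)*√(255989/488) + 1 = 24*(√31230658/244) + 1 = 6*√31230658/61 + 1 = 1 + 6*√31230658/61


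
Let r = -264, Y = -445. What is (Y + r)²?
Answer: 502681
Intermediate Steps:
(Y + r)² = (-445 - 264)² = (-709)² = 502681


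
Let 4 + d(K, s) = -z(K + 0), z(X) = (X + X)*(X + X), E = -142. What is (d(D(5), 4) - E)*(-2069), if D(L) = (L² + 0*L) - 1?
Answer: 4481454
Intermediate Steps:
z(X) = 4*X² (z(X) = (2*X)*(2*X) = 4*X²)
D(L) = -1 + L² (D(L) = (L² + 0) - 1 = L² - 1 = -1 + L²)
d(K, s) = -4 - 4*K² (d(K, s) = -4 - 4*(K + 0)² = -4 - 4*K²)
(d(D(5), 4) - E)*(-2069) = ((-4 - 4*(-1 + 5²)²) - 1*(-142))*(-2069) = ((-4 - 4*(-1 + 25)²) + 142)*(-2069) = ((-4 - 4*24²) + 142)*(-2069) = ((-4 - 4*576) + 142)*(-2069) = ((-4 - 2304) + 142)*(-2069) = (-2308 + 142)*(-2069) = -2166*(-2069) = 4481454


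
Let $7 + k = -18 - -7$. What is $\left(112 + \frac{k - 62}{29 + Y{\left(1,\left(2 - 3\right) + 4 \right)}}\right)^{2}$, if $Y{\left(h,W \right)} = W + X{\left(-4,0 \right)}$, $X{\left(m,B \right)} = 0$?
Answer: $\frac{47961}{4} \approx 11990.0$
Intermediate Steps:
$k = -18$ ($k = -7 - 11 = -18$)
$Y{\left(h,W \right)} = W$ ($Y{\left(h,W \right)} = W + 0 = W$)
$\left(112 + \frac{k - 62}{29 + Y{\left(1,\left(2 - 3\right) + 4 \right)}}\right)^{2} = \left(112 + \frac{-18 - 62}{29 + \left(\left(2 - 3\right) + 4\right)}\right)^{2} = \left(112 - \frac{80}{29 + \left(-1 + 4\right)}\right)^{2} = \left(112 - \frac{80}{29 + 3}\right)^{2} = \left(112 - \frac{80}{32}\right)^{2} = \left(112 - \frac{5}{2}\right)^{2} = \left(\frac{219}{2}\right)^{2} = \frac{47961}{4}$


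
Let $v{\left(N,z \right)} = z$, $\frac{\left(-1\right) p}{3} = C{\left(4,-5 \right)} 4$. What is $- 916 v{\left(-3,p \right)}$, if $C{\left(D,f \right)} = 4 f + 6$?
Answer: $-153888$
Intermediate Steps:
$C{\left(D,f \right)} = 6 + 4 f$
$p = 168$ ($p = - 3 \left(6 + 4 \left(-5\right)\right) 4 = - 3 \left(6 - 20\right) 4 = - 3 \left(\left(-14\right) 4\right) = \left(-3\right) \left(-56\right) = 168$)
$- 916 v{\left(-3,p \right)} = \left(-916\right) 168 = -153888$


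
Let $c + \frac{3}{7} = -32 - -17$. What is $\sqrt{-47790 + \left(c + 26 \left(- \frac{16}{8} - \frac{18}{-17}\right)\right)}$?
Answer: $\frac{i \sqrt{677319202}}{119} \approx 218.7 i$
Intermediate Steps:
$c = - \frac{108}{7}$ ($c = - \frac{3}{7} - 15 = - \frac{108}{7} \approx -15.429$)
$\sqrt{-47790 + \left(c + 26 \left(- \frac{16}{8} - \frac{18}{-17}\right)\right)} = \sqrt{-47790 + \left(- \frac{108}{7} + 26 \left(- \frac{16}{8} - \frac{18}{-17}\right)\right)} = \sqrt{-47790 + \left(- \frac{108}{7} + 26 \left(\left(-16\right) \frac{1}{8} - - \frac{18}{17}\right)\right)} = \sqrt{-47790 + \left(- \frac{108}{7} + 26 \left(-2 + \frac{18}{17}\right)\right)} = \sqrt{-47790 + \left(- \frac{108}{7} + 26 \left(- \frac{16}{17}\right)\right)} = \sqrt{-47790 - \frac{4748}{119}} = \sqrt{- \frac{5691758}{119}} = \frac{i \sqrt{677319202}}{119}$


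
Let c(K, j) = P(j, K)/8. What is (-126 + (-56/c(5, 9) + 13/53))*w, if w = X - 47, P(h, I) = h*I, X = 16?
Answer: 10033739/2385 ≈ 4207.0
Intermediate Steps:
P(h, I) = I*h
c(K, j) = K*j/8 (c(K, j) = (K*j)/8 = (K*j)*(⅛) = K*j/8)
w = -31 (w = 16 - 47 = -31)
(-126 + (-56/c(5, 9) + 13/53))*w = (-126 + (-56/((⅛)*5*9) + 13/53))*(-31) = (-126 + (-56/45/8 + 13*(1/53)))*(-31) = (-126 + (-56*8/45 + 13/53))*(-31) = (-126 + (-448/45 + 13/53))*(-31) = (-126 - 23159/2385)*(-31) = -323669/2385*(-31) = 10033739/2385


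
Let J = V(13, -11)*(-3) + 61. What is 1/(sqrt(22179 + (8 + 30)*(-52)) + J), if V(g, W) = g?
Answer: -22/19719 + sqrt(20203)/19719 ≈ 0.0060925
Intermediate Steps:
J = 22 (J = 13*(-3) + 61 = -39 + 61 = 22)
1/(sqrt(22179 + (8 + 30)*(-52)) + J) = 1/(sqrt(22179 + (8 + 30)*(-52)) + 22) = 1/(sqrt(22179 + 38*(-52)) + 22) = 1/(sqrt(22179 - 1976) + 22) = 1/(sqrt(20203) + 22) = 1/(22 + sqrt(20203))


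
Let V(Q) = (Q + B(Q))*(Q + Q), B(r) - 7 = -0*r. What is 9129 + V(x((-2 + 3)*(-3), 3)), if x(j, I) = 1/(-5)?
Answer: 228157/25 ≈ 9126.3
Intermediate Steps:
B(r) = 7 (B(r) = 7 - 0*r = 7 - 1*0 = 7 + 0 = 7)
x(j, I) = -⅕
V(Q) = 2*Q*(7 + Q) (V(Q) = (Q + 7)*(Q + Q) = (7 + Q)*(2*Q) = 2*Q*(7 + Q))
9129 + V(x((-2 + 3)*(-3), 3)) = 9129 + 2*(-⅕)*(7 - ⅕) = 9129 + 2*(-⅕)*(34/5) = 9129 - 68/25 = 228157/25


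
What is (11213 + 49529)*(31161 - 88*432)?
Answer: -416386410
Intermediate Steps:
(11213 + 49529)*(31161 - 88*432) = 60742*(31161 - 38016) = 60742*(-6855) = -416386410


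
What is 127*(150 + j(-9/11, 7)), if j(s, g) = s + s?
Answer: 207264/11 ≈ 18842.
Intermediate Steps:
j(s, g) = 2*s
127*(150 + j(-9/11, 7)) = 127*(150 + 2*(-9/11)) = 127*(150 - 18/11) = 127*(1632/11) = 207264/11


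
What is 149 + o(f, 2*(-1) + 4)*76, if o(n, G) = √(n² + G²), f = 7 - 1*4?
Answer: 149 + 76*√13 ≈ 423.02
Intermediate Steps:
f = 3 (f = 7 - 4 = 3)
o(n, G) = √(G² + n²)
149 + o(f, 2*(-1) + 4)*76 = 149 + √((2*(-1) + 4)² + 3²)*76 = 149 + √((-2 + 4)² + 9)*76 = 149 + √(2² + 9)*76 = 149 + √(4 + 9)*76 = 149 + √13*76 = 149 + 76*√13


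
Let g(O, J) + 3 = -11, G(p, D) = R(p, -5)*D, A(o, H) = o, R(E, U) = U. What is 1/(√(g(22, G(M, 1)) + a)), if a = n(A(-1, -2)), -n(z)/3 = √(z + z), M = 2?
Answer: (-14 - 3*I*√2)^(-½) ≈ 0.038328 + 0.25863*I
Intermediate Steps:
G(p, D) = -5*D
g(O, J) = -14 (g(O, J) = -3 - 11 = -14)
n(z) = -3*√2*√z (n(z) = -3*√(z + z) = -3*√2*√z)
a = -3*I*√2 (a = -3*√2*√(-1) = -3*√2*I = -3*I*√2 ≈ -4.2426*I)
1/(√(g(22, G(M, 1)) + a)) = 1/(√(-14 - 3*I*√2)) = (-14 - 3*I*√2)^(-½)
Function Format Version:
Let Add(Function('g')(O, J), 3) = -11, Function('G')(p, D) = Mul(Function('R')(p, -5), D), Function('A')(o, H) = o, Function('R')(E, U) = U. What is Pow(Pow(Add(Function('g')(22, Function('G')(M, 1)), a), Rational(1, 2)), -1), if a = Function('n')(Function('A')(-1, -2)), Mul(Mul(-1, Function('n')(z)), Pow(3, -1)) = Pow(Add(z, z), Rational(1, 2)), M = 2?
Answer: Pow(Add(-14, Mul(-3, I, Pow(2, Rational(1, 2)))), Rational(-1, 2)) ≈ Add(0.038328, Mul(0.25863, I))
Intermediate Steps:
Function('G')(p, D) = Mul(-5, D)
Function('g')(O, J) = -14 (Function('g')(O, J) = Add(-3, -11) = -14)
Function('n')(z) = Mul(-3, Pow(2, Rational(1, 2)), Pow(z, Rational(1, 2))) (Function('n')(z) = Mul(-3, Pow(Add(z, z), Rational(1, 2))) = Mul(-3, Pow(Mul(2, z), Rational(1, 2))) = Mul(-3, Mul(Pow(2, Rational(1, 2)), Pow(z, Rational(1, 2)))) = Mul(-3, Pow(2, Rational(1, 2)), Pow(z, Rational(1, 2))))
a = Mul(-3, I, Pow(2, Rational(1, 2))) (a = Mul(-3, Pow(2, Rational(1, 2)), Pow(-1, Rational(1, 2))) = Mul(-3, Pow(2, Rational(1, 2)), I) = Mul(-3, I, Pow(2, Rational(1, 2))) ≈ Mul(-4.2426, I))
Pow(Pow(Add(Function('g')(22, Function('G')(M, 1)), a), Rational(1, 2)), -1) = Pow(Pow(Add(-14, Mul(-3, I, Pow(2, Rational(1, 2)))), Rational(1, 2)), -1) = Pow(Add(-14, Mul(-3, I, Pow(2, Rational(1, 2)))), Rational(-1, 2))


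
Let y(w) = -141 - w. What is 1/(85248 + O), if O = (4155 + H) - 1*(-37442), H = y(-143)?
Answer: 1/126847 ≈ 7.8835e-6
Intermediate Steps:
H = 2 (H = -141 - 1*(-143) = -141 + 143 = 2)
O = 41599 (O = (4155 + 2) - 1*(-37442) = 4157 + 37442 = 41599)
1/(85248 + O) = 1/(85248 + 41599) = 1/126847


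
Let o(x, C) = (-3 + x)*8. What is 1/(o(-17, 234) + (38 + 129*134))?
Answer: 1/17164 ≈ 5.8261e-5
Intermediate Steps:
o(x, C) = -24 + 8*x
1/(o(-17, 234) + (38 + 129*134)) = 1/((-24 + 8*(-17)) + (38 + 129*134)) = 1/((-24 - 136) + (38 + 17286)) = 1/(-160 + 17324) = 1/17164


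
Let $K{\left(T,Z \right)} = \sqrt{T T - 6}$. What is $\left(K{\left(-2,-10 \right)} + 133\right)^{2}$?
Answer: $\left(133 + i \sqrt{2}\right)^{2} \approx 17687.0 + 376.2 i$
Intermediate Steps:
$K{\left(T,Z \right)} = \sqrt{-6 + T^{2}}$ ($K{\left(T,Z \right)} = \sqrt{T^{2} - 6} = \sqrt{-6 + T^{2}}$)
$\left(K{\left(-2,-10 \right)} + 133\right)^{2} = \left(\sqrt{-6 + \left(-2\right)^{2}} + 133\right)^{2} = \left(\sqrt{-6 + 4} + 133\right)^{2} = \left(\sqrt{-2} + 133\right)^{2} = \left(i \sqrt{2} + 133\right)^{2} = \left(133 + i \sqrt{2}\right)^{2}$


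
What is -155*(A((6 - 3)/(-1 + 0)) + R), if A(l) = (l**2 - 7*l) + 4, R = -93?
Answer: 9145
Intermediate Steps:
A(l) = 4 + l**2 - 7*l
-155*(A((6 - 3)/(-1 + 0)) + R) = -155*((4 + ((6 - 3)/(-1 + 0))**2 - 7*(6 - 3)/(-1 + 0)) - 93) = -155*((4 + (3/(-1))**2 - 21/(-1)) - 93) = -155*((4 + (3*(-1))**2 - 21*(-1)) - 93) = -155*((4 + (-3)**2 - 7*(-3)) - 93) = -155*((4 + 9 + 21) - 93) = -155*(34 - 93) = -155*(-59) = 9145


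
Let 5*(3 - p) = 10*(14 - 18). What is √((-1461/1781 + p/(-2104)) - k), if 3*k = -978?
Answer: √1141499505904134/1873612 ≈ 18.033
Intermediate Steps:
p = 11 (p = 3 - 2*(14 - 18) = 3 - 2*(-4) = 3 - ⅕*(-40) = 3 + 8 = 11)
k = -326 (k = (⅓)*(-978) = -326)
√((-1461/1781 + p/(-2104)) - k) = √((-1461/1781 + 11/(-2104)) - 1*(-326)) = √((-1461*1/1781 + 11*(-1/2104)) + 326) = √((-1461/1781 - 11/2104) + 326) = √(-3093535/3747224 + 326) = √(1218501489/3747224) = √1141499505904134/1873612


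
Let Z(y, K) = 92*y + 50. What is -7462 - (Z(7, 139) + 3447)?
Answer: -11603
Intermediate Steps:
Z(y, K) = 50 + 92*y
-7462 - (Z(7, 139) + 3447) = -7462 - ((50 + 92*7) + 3447) = -7462 - ((50 + 644) + 3447) = -7462 - (694 + 3447) = -7462 - 1*4141 = -7462 - 4141 = -11603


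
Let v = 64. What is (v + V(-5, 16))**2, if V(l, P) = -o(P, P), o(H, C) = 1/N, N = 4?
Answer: 65025/16 ≈ 4064.1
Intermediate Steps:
o(H, C) = 1/4
V(l, P) = -1/4 (V(l, P) = -1*1/4 = -1/4)
(v + V(-5, 16))**2 = (64 - 1/4)**2 = (255/4)**2 = 65025/16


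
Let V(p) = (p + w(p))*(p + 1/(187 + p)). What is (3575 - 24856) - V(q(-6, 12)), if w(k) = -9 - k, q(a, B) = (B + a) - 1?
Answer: -1359101/64 ≈ -21236.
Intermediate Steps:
q(a, B) = -1 + B + a
V(p) = -9*p - 9/(187 + p) (V(p) = (p + (-9 - p))*(p + 1/(187 + p)) = -9*(p + 1/(187 + p)) = -9*p - 9/(187 + p))
(3575 - 24856) - V(q(-6, 12)) = (3575 - 24856) - 9*(-1 - (-1 + 12 - 6)² - 187*(-1 + 12 - 6))/(187 + (-1 + 12 - 6)) = -21281 - 9*(-1 - 1*5² - 187*5)/(187 + 5) = -21281 - 9*(-1 - 1*25 - 935)/192 = -21281 - 9*(-1 - 25 - 935)/192 = -21281 - 9*(-961)/192 = -21281 - 1*(-2883/64) = -21281 + 2883/64 = -1359101/64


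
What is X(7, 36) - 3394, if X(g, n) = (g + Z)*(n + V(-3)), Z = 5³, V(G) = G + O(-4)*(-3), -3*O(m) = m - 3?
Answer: 38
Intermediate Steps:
O(m) = 1 - m/3 (O(m) = -(m - 3)/3 = -(-3 + m)/3 = 1 - m/3)
V(G) = -7 + G (V(G) = G + (1 - ⅓*(-4))*(-3) = G + (1 + 4/3)*(-3) = G + (7/3)*(-3) = G - 7 = -7 + G)
Z = 125
X(g, n) = (-10 + n)*(125 + g) (X(g, n) = (g + 125)*(n + (-7 - 3)) = (125 + g)*(n - 10) = (125 + g)*(-10 + n) = (-10 + n)*(125 + g))
X(7, 36) - 3394 = (-1250 - 10*7 + 125*36 + 7*36) - 3394 = (-1250 - 70 + 4500 + 252) - 3394 = 3432 - 3394 = 38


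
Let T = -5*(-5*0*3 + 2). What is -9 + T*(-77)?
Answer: 761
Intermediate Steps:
T = -10 (T = -5*(0*3 + 2) = -5*(0 + 2) = -5*2 = -10)
-9 + T*(-77) = -9 - 10*(-77) = -9 + 770 = 761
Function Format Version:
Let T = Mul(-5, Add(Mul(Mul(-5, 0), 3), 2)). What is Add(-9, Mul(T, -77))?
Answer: 761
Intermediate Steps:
T = -10 (T = Mul(-5, Add(Mul(0, 3), 2)) = Mul(-5, Add(0, 2)) = Mul(-5, 2) = -10)
Add(-9, Mul(T, -77)) = Add(-9, Mul(-10, -77)) = Add(-9, 770) = 761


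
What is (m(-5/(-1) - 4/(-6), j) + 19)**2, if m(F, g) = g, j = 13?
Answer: 1024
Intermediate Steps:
(m(-5/(-1) - 4/(-6), j) + 19)**2 = (13 + 19)**2 = 32**2 = 1024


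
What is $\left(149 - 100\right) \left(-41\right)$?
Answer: $-2009$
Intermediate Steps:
$\left(149 - 100\right) \left(-41\right) = 49 \left(-41\right) = -2009$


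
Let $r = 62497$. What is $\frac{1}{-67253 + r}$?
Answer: $- \frac{1}{4756} \approx -0.00021026$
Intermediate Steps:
$\frac{1}{-67253 + r} = \frac{1}{-67253 + 62497} = \frac{1}{-4756} = - \frac{1}{4756}$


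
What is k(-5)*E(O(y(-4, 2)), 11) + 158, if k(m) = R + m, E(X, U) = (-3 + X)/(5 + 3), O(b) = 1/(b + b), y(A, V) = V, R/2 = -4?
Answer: 5199/32 ≈ 162.47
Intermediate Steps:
R = -8 (R = 2*(-4) = -8)
O(b) = 1/(2*b)
E(X, U) = -3/8 + X/8 (E(X, U) = (-3 + X)/8 = (-3 + X)*(1/8) = -3/8 + X/8)
k(m) = -8 + m
k(-5)*E(O(y(-4, 2)), 11) + 158 = (-8 - 5)*(-3/8 + ((1/2)/2)/8) + 158 = -13*(-3/8 + ((1/2)*(1/2))/8) + 158 = -13*(-3/8 + (1/8)*(1/4)) + 158 = -13*(-3/8 + 1/32) + 158 = -13*(-11/32) + 158 = 143/32 + 158 = 5199/32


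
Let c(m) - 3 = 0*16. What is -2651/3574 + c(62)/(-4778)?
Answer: -3169300/4269143 ≈ -0.74237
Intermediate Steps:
c(m) = 3 (c(m) = 3 + 0*16 = 3 + 0 = 3)
-2651/3574 + c(62)/(-4778) = -2651/3574 + 3/(-4778) = -2651*1/3574 + 3*(-1/4778) = -2651/3574 - 3/4778 = -3169300/4269143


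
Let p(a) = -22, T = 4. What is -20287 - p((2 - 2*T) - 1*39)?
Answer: -20265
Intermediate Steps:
-20287 - p((2 - 2*T) - 1*39) = -20287 - 1*(-22) = -20287 + 22 = -20265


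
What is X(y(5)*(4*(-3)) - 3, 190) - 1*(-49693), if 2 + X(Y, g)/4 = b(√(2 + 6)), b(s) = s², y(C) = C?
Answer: 49717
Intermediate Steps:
X(Y, g) = 24 (X(Y, g) = -8 + 4*(√(2 + 6))² = -8 + 4*(√8)² = -8 + 4*(2*√2)² = -8 + 4*8 = -8 + 32 = 24)
X(y(5)*(4*(-3)) - 3, 190) - 1*(-49693) = 24 - 1*(-49693) = 24 + 49693 = 49717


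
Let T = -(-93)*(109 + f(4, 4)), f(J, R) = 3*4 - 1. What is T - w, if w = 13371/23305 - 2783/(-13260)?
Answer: 137938761229/12360972 ≈ 11159.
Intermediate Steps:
f(J, R) = 11 (f(J, R) = 12 - 1 = 11)
w = 9686291/12360972 (w = 13371*(1/23305) - 2783*(-1/13260) = 13371/23305 + 2783/13260 = 9686291/12360972 ≈ 0.78362)
T = 11160 (T = -(-93)*(109 + 11) = -(-93)*120 = -1*(-11160) = 11160)
T - w = 11160 - 1*9686291/12360972 = 11160 - 9686291/12360972 = 137938761229/12360972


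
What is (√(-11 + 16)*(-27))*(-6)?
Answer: 162*√5 ≈ 362.24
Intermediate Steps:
(√(-11 + 16)*(-27))*(-6) = (√5*(-27))*(-6) = -27*√5*(-6) = 162*√5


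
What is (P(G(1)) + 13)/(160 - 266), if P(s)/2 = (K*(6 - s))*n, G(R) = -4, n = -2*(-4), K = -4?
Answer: 627/106 ≈ 5.9151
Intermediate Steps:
n = 8
P(s) = -384 + 64*s (P(s) = 2*(-4*(6 - s)*8) = 2*((-24 + 4*s)*8) = 2*(-192 + 32*s) = -384 + 64*s)
(P(G(1)) + 13)/(160 - 266) = ((-384 + 64*(-4)) + 13)/(160 - 266) = ((-384 - 256) + 13)/(-106) = (-640 + 13)*(-1/106) = -627*(-1/106) = 627/106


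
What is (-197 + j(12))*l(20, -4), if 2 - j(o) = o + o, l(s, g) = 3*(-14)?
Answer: 9198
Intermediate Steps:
l(s, g) = -42
j(o) = 2 - 2*o (j(o) = 2 - (o + o) = 2 - 2*o)
(-197 + j(12))*l(20, -4) = (-197 + (2 - 2*12))*(-42) = (-197 + (2 - 24))*(-42) = (-197 - 22)*(-42) = -219*(-42) = 9198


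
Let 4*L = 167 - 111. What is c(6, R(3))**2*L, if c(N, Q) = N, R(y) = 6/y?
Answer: 504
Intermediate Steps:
L = 14 (L = (167 - 111)/4 = (1/4)*56 = 14)
c(6, R(3))**2*L = 6**2*14 = 36*14 = 504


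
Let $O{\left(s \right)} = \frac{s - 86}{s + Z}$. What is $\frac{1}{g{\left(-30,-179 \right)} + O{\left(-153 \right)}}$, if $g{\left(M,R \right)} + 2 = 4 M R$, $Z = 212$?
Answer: $\frac{59}{1266963} \approx 4.6568 \cdot 10^{-5}$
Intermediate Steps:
$O{\left(s \right)} = \frac{-86 + s}{212 + s}$ ($O{\left(s \right)} = \frac{s - 86}{s + 212} = \frac{-86 + s}{212 + s}$)
$g{\left(M,R \right)} = -2 + 4 M R$
$\frac{1}{g{\left(-30,-179 \right)} + O{\left(-153 \right)}} = \frac{1}{\left(-2 + 4 \left(-30\right) \left(-179\right)\right) + \frac{-86 - 153}{212 - 153}} = \frac{1}{\left(-2 + 21480\right) + \frac{1}{59} \left(-239\right)} = \frac{1}{21478 + \frac{1}{59} \left(-239\right)} = \frac{1}{21478 - \frac{239}{59}} = \frac{1}{\frac{1266963}{59}} = \frac{59}{1266963}$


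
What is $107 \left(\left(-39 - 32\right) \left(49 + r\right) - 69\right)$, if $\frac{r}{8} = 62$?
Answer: $-4147748$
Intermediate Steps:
$r = 496$ ($r = 8 \cdot 62 = 496$)
$107 \left(\left(-39 - 32\right) \left(49 + r\right) - 69\right) = 107 \left(\left(-39 - 32\right) \left(49 + 496\right) - 69\right) = 107 \left(\left(-71\right) 545 - 69\right) = 107 \left(-38695 - 69\right) = 107 \left(-38764\right) = -4147748$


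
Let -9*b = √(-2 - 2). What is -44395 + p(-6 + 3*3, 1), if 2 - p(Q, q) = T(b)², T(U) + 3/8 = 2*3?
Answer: -2843177/64 ≈ -44425.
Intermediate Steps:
b = -2*I/9 (b = -√(-2 - 2)/9 = -2*I/9 ≈ -0.22222*I)
T(U) = 45/8 (T(U) = -3/8 + 2*3 = -3/8 + 6 = 45/8)
p(Q, q) = -1897/64 (p(Q, q) = 2 - (45/8)² = 2 - 1*2025/64 = 2 - 2025/64 = -1897/64)
-44395 + p(-6 + 3*3, 1) = -44395 - 1897/64 = -2843177/64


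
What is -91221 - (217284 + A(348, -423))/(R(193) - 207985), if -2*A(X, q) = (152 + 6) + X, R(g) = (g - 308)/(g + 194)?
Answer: -7342322577513/80490310 ≈ -91220.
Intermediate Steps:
R(g) = (-308 + g)/(194 + g)
A(X, q) = -79 - X/2 (A(X, q) = -((152 + 6) + X)/2 = -(158 + X)/2 = -79 - X/2)
-91221 - (217284 + A(348, -423))/(R(193) - 207985) = -91221 - (217284 + (-79 - 1/2*348))/((-308 + 193)/(194 + 193) - 207985) = -91221 - (217284 + (-79 - 174))/(-115/387 - 207985) = -91221 - (217284 - 253)/((1/387)*(-115) - 207985) = -91221 - 217031/(-115/387 - 207985) = -91221 - 217031/(-80490310/387) = -91221 - 217031*(-387)/80490310 = -91221 - 1*(-83990997/80490310) = -91221 + 83990997/80490310 = -7342322577513/80490310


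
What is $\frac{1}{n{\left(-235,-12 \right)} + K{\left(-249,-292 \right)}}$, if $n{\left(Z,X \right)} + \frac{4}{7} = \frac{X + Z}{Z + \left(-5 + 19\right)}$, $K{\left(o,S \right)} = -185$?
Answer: $- \frac{119}{21950} \approx -0.0054214$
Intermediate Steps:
$n{\left(Z,X \right)} = - \frac{4}{7} + \frac{X + Z}{14 + Z}$ ($n{\left(Z,X \right)} = - \frac{4}{7} + \frac{X + Z}{Z + \left(-5 + 19\right)} = - \frac{4}{7} + \frac{X + Z}{Z + 14} = - \frac{4}{7} + \frac{X + Z}{14 + Z}$)
$\frac{1}{n{\left(-235,-12 \right)} + K{\left(-249,-292 \right)}} = \frac{1}{\frac{-8 - 12 + \frac{3}{7} \left(-235\right)}{14 - 235} - 185} = \frac{1}{\frac{-8 - 12 - \frac{705}{7}}{-221} - 185} = \frac{1}{\left(- \frac{1}{221}\right) \left(- \frac{845}{7}\right) - 185} = \frac{1}{\frac{65}{119} - 185} = \frac{1}{- \frac{21950}{119}} = - \frac{119}{21950}$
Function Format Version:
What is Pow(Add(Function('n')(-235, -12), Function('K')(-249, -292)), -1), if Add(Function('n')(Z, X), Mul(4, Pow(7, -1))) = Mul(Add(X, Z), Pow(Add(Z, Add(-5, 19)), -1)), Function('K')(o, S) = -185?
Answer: Rational(-119, 21950) ≈ -0.0054214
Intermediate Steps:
Function('n')(Z, X) = Add(Rational(-4, 7), Mul(Pow(Add(14, Z), -1), Add(X, Z))) (Function('n')(Z, X) = Add(Rational(-4, 7), Mul(Add(X, Z), Pow(Add(Z, Add(-5, 19)), -1))) = Add(Rational(-4, 7), Mul(Add(X, Z), Pow(Add(Z, 14), -1))) = Add(Rational(-4, 7), Mul(Add(X, Z), Pow(Add(14, Z), -1))) = Add(Rational(-4, 7), Mul(Pow(Add(14, Z), -1), Add(X, Z))))
Pow(Add(Function('n')(-235, -12), Function('K')(-249, -292)), -1) = Pow(Add(Mul(Pow(Add(14, -235), -1), Add(-8, -12, Mul(Rational(3, 7), -235))), -185), -1) = Pow(Add(Mul(Pow(-221, -1), Add(-8, -12, Rational(-705, 7))), -185), -1) = Pow(Add(Mul(Rational(-1, 221), Rational(-845, 7)), -185), -1) = Pow(Add(Rational(65, 119), -185), -1) = Pow(Rational(-21950, 119), -1) = Rational(-119, 21950)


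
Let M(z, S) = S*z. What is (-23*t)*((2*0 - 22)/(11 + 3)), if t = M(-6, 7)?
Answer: -1518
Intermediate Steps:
t = -42 (t = 7*(-6) = -42)
(-23*t)*((2*0 - 22)/(11 + 3)) = (-23*(-42))*((2*0 - 22)/(11 + 3)) = 966*((0 - 22)/14) = 966*(-22*1/14) = 966*(-11/7) = -1518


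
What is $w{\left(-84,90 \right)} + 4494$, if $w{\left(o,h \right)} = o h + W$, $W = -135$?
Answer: $-3201$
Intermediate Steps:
$w{\left(o,h \right)} = -135 + h o$ ($w{\left(o,h \right)} = o h - 135 = h o - 135 = -135 + h o$)
$w{\left(-84,90 \right)} + 4494 = \left(-135 + 90 \left(-84\right)\right) + 4494 = \left(-135 - 7560\right) + 4494 = -7695 + 4494 = -3201$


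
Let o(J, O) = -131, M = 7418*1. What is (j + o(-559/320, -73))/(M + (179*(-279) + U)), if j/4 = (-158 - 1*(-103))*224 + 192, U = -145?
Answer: 48643/42668 ≈ 1.1400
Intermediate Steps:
M = 7418
j = -48512 (j = 4*((-158 - 1*(-103))*224 + 192) = 4*((-158 + 103)*224 + 192) = 4*(-55*224 + 192) = 4*(-12320 + 192) = 4*(-12128) = -48512)
(j + o(-559/320, -73))/(M + (179*(-279) + U)) = (-48512 - 131)/(7418 + (179*(-279) - 145)) = -48643/(7418 + (-49941 - 145)) = -48643/(7418 - 50086) = -48643/(-42668) = -48643*(-1/42668) = 48643/42668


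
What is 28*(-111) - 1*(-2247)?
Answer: -861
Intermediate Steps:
28*(-111) - 1*(-2247) = -3108 + 2247 = -861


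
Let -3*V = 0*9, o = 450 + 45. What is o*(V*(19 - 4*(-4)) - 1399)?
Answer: -692505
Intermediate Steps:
o = 495
V = 0 (V = -0*9 = -⅓*0 = 0)
o*(V*(19 - 4*(-4)) - 1399) = 495*(0*(19 - 4*(-4)) - 1399) = 495*(0*(19 + 16) - 1399) = 495*(0*35 - 1399) = 495*(0 - 1399) = 495*(-1399) = -692505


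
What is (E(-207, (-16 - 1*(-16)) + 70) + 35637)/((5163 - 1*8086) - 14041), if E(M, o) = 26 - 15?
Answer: -8912/4241 ≈ -2.1014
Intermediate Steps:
E(M, o) = 11
(E(-207, (-16 - 1*(-16)) + 70) + 35637)/((5163 - 1*8086) - 14041) = (11 + 35637)/((5163 - 1*8086) - 14041) = 35648/((5163 - 8086) - 14041) = 35648/(-2923 - 14041) = 35648/(-16964) = 35648*(-1/16964) = -8912/4241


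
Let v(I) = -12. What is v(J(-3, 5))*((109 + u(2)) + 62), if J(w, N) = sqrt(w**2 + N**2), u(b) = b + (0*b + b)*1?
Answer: -2100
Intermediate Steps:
u(b) = 2*b (u(b) = b + (0 + b)*1 = b + b*1 = b + b = 2*b)
J(w, N) = sqrt(N**2 + w**2)
v(J(-3, 5))*((109 + u(2)) + 62) = -12*((109 + 2*2) + 62) = -12*((109 + 4) + 62) = -12*(113 + 62) = -12*175 = -2100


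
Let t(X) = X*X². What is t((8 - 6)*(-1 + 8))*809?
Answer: 2219896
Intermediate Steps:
t(X) = X³
t((8 - 6)*(-1 + 8))*809 = ((8 - 6)*(-1 + 8))³*809 = (2*7)³*809 = 14³*809 = 2744*809 = 2219896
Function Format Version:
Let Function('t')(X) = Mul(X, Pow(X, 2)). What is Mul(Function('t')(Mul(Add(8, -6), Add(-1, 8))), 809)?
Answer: 2219896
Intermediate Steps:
Function('t')(X) = Pow(X, 3)
Mul(Function('t')(Mul(Add(8, -6), Add(-1, 8))), 809) = Mul(Pow(Mul(Add(8, -6), Add(-1, 8)), 3), 809) = Mul(Pow(Mul(2, 7), 3), 809) = Mul(Pow(14, 3), 809) = Mul(2744, 809) = 2219896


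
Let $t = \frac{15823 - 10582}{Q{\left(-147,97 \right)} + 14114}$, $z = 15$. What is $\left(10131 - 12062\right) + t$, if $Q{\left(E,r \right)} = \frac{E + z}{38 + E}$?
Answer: $- \frac{2970384229}{1538558} \approx -1930.6$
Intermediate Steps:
$Q{\left(E,r \right)} = \frac{15 + E}{38 + E}$ ($Q{\left(E,r \right)} = \frac{E + 15}{38 + E} = \frac{15 + E}{38 + E}$)
$t = \frac{571269}{1538558}$ ($t = \frac{15823 - 10582}{\frac{15 - 147}{38 - 147} + 14114} = \frac{5241}{\frac{1}{-109} \left(-132\right) + 14114} = \frac{5241}{\left(- \frac{1}{109}\right) \left(-132\right) + 14114} = \frac{5241}{\frac{132}{109} + 14114} = \frac{5241}{\frac{1538558}{109}} = 5241 \cdot \frac{109}{1538558} = \frac{571269}{1538558} \approx 0.3713$)
$\left(10131 - 12062\right) + t = \left(10131 - 12062\right) + \frac{571269}{1538558} = -1931 + \frac{571269}{1538558} = - \frac{2970384229}{1538558}$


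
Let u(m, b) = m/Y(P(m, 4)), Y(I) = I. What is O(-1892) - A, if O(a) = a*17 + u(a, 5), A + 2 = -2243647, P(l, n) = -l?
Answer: 2211484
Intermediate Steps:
A = -2243649 (A = -2 - 2243647 = -2243649)
u(m, b) = -1 (u(m, b) = m/((-m)) = m*(-1/m) = -1)
O(a) = -1 + 17*a (O(a) = a*17 - 1 = 17*a - 1 = -1 + 17*a)
O(-1892) - A = (-1 + 17*(-1892)) - 1*(-2243649) = (-1 - 32164) + 2243649 = -32165 + 2243649 = 2211484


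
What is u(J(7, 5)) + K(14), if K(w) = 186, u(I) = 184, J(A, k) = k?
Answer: 370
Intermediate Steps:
u(J(7, 5)) + K(14) = 184 + 186 = 370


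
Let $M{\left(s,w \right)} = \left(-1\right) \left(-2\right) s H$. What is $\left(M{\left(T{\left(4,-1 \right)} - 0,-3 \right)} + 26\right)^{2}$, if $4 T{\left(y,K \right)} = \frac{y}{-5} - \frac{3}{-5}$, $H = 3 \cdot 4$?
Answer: $\frac{15376}{25} \approx 615.04$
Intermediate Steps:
$H = 12$
$T{\left(y,K \right)} = \frac{3}{20} - \frac{y}{20}$ ($T{\left(y,K \right)} = \frac{\frac{y}{-5} - \frac{3}{-5}}{4} = \frac{y \left(- \frac{1}{5}\right) - - \frac{3}{5}}{4} = \frac{- \frac{y}{5} + \frac{3}{5}}{4} = \frac{\frac{3}{5} - \frac{y}{5}}{4} = \frac{3}{20} - \frac{y}{20}$)
$M{\left(s,w \right)} = 24 s$ ($M{\left(s,w \right)} = \left(-1\right) \left(-2\right) s 12 = 2 s 12 = 24 s$)
$\left(M{\left(T{\left(4,-1 \right)} - 0,-3 \right)} + 26\right)^{2} = \left(24 \left(\left(\frac{3}{20} - \frac{1}{5}\right) - 0\right) + 26\right)^{2} = \left(24 \left(\left(\frac{3}{20} - \frac{1}{5}\right) + 0\right) + 26\right)^{2} = \left(24 \left(- \frac{1}{20} + 0\right) + 26\right)^{2} = \left(24 \left(- \frac{1}{20}\right) + 26\right)^{2} = \left(- \frac{6}{5} + 26\right)^{2} = \left(\frac{124}{5}\right)^{2} = \frac{15376}{25}$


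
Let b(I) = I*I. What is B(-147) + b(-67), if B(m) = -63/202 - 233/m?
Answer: 133334171/29694 ≈ 4490.3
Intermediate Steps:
b(I) = I²
B(m) = -63/202 - 233/m (B(m) = -63*1/202 - 233/m = -63/202 - 233/m)
B(-147) + b(-67) = (-63/202 - 233/(-147)) + (-67)² = (-63/202 - 233*(-1/147)) + 4489 = (-63/202 + 233/147) + 4489 = 37805/29694 + 4489 = 133334171/29694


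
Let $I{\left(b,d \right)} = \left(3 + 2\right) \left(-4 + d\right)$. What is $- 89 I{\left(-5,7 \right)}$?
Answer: $-1335$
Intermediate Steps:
$I{\left(b,d \right)} = -20 + 5 d$ ($I{\left(b,d \right)} = 5 \left(-4 + d\right) = -20 + 5 d$)
$- 89 I{\left(-5,7 \right)} = - 89 \left(-20 + 5 \cdot 7\right) = - 89 \left(-20 + 35\right) = \left(-89\right) 15 = -1335$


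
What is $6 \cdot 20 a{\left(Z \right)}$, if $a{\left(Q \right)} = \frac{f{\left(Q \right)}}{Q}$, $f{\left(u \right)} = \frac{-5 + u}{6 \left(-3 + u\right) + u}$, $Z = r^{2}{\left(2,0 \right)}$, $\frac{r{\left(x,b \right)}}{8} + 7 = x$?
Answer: $\frac{957}{89456} \approx 0.010698$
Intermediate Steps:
$r{\left(x,b \right)} = -56 + 8 x$
$Z = 1600$ ($Z = \left(-56 + 8 \cdot 2\right)^{2} = \left(-56 + 16\right)^{2} = \left(-40\right)^{2} = 1600$)
$f{\left(u \right)} = \frac{-5 + u}{-18 + 7 u}$ ($f{\left(u \right)} = \frac{-5 + u}{\left(-18 + 6 u\right) + u} = \frac{-5 + u}{-18 + 7 u}$)
$a{\left(Q \right)} = \frac{-5 + Q}{Q \left(-18 + 7 Q\right)}$ ($a{\left(Q \right)} = \frac{\frac{1}{-18 + 7 Q} \left(-5 + Q\right)}{Q} = \frac{-5 + Q}{Q \left(-18 + 7 Q\right)}$)
$6 \cdot 20 a{\left(Z \right)} = 6 \cdot 20 \frac{-5 + 1600}{1600 \left(-18 + 7 \cdot 1600\right)} = 120 \cdot \frac{1}{1600} \frac{1}{-18 + 11200} \cdot 1595 = 120 \cdot \frac{1}{1600} \cdot \frac{1}{11182} \cdot 1595 = 120 \cdot \frac{319}{3578240} = \frac{957}{89456}$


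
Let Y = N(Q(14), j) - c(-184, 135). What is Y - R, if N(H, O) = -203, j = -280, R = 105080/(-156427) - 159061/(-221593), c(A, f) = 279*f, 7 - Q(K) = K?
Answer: -1312624935536755/34663128211 ≈ -37868.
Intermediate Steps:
Q(K) = 7 - K
R = 1596442607/34663128211 (R = 105080*(-1/156427) - 159061*(-1/221593) = -105080/156427 + 159061/221593 = 1596442607/34663128211 ≈ 0.046056)
Y = -37868 (Y = -203 - 279*135 = -203 - 1*37665 = -203 - 37665 = -37868)
Y - R = -37868 - 1*1596442607/34663128211 = -37868 - 1596442607/34663128211 = -1312624935536755/34663128211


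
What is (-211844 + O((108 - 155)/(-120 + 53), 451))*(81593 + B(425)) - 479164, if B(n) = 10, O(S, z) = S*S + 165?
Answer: -77543347116862/4489 ≈ -1.7274e+10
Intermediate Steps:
O(S, z) = 165 + S² (O(S, z) = S² + 165 = 165 + S²)
(-211844 + O((108 - 155)/(-120 + 53), 451))*(81593 + B(425)) - 479164 = (-211844 + (165 + ((108 - 155)/(-120 + 53))²))*(81593 + 10) - 479164 = (-211844 + (165 + (-47/(-67))²))*81603 - 479164 = (-211844 + (165 + (-47*(-1/67))²))*81603 - 479164 = (-211844 + (165 + (47/67)²))*81603 - 479164 = (-211844 + (165 + 2209/4489))*81603 - 479164 = (-211844 + 742894/4489)*81603 - 479164 = -950224822/4489*81603 - 479164 = -77541196149666/4489 - 479164 = -77543347116862/4489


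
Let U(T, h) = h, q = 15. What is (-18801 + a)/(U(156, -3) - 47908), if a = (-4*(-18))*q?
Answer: 17721/47911 ≈ 0.36987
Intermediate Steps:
a = 1080 (a = -4*(-18)*15 = 72*15 = 1080)
(-18801 + a)/(U(156, -3) - 47908) = (-18801 + 1080)/(-3 - 47908) = -17721/(-47911) = -17721*(-1/47911) = 17721/47911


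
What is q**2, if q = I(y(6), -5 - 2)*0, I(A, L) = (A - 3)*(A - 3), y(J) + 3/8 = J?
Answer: 0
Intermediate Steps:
y(J) = -3/8 + J
I(A, L) = (-3 + A)**2 (I(A, L) = (-3 + A)*(-3 + A) = (-3 + A)**2)
q = 0 (q = (-3 + (-3/8 + 6))**2*0 = (-3 + 45/8)**2*0 = (21/8)**2*0 = (441/64)*0 = 0)
q**2 = 0**2 = 0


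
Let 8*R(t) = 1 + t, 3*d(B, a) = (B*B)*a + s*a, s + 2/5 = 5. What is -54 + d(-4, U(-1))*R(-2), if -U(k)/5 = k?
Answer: -1399/24 ≈ -58.292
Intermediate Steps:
s = 23/5 (s = -⅖ + 5 = 23/5 ≈ 4.6000)
U(k) = -5*k
d(B, a) = 23*a/15 + a*B²/3 (d(B, a) = ((B*B)*a + 23*a/5)/3 = (B²*a + 23*a/5)/3 = (a*B² + 23*a/5)/3 = (23*a/5 + a*B²)/3 = 23*a/15 + a*B²/3)
R(t) = ⅛ + t/8 (R(t) = (1 + t)/8 = ⅛ + t/8)
-54 + d(-4, U(-1))*R(-2) = -54 + ((-5*(-1))*(23 + 5*(-4)²)/15)*(⅛ + (⅛)*(-2)) = -54 + ((1/15)*5*(23 + 5*16))*(⅛ - ¼) = -54 + ((1/15)*5*(23 + 80))*(-⅛) = -54 + ((1/15)*5*103)*(-⅛) = -54 + (103/3)*(-⅛) = -54 - 103/24 = -1399/24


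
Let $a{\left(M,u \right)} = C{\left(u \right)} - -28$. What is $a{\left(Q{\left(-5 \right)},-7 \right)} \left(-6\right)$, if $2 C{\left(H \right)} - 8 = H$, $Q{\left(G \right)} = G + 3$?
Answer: $-171$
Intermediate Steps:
$Q{\left(G \right)} = 3 + G$
$C{\left(H \right)} = 4 + \frac{H}{2}$
$a{\left(M,u \right)} = 32 + \frac{u}{2}$ ($a{\left(M,u \right)} = \left(4 + \frac{u}{2}\right) - -28 = \left(4 + \frac{u}{2}\right) + 28 = 32 + \frac{u}{2}$)
$a{\left(Q{\left(-5 \right)},-7 \right)} \left(-6\right) = \left(32 + \frac{1}{2} \left(-7\right)\right) \left(-6\right) = \left(32 - \frac{7}{2}\right) \left(-6\right) = \frac{57}{2} \left(-6\right) = -171$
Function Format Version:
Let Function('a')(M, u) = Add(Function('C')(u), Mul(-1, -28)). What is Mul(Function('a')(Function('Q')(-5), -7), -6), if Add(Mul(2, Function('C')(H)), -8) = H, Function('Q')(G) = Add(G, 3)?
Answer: -171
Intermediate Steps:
Function('Q')(G) = Add(3, G)
Function('C')(H) = Add(4, Mul(Rational(1, 2), H))
Function('a')(M, u) = Add(32, Mul(Rational(1, 2), u)) (Function('a')(M, u) = Add(Add(4, Mul(Rational(1, 2), u)), Mul(-1, -28)) = Add(Add(4, Mul(Rational(1, 2), u)), 28) = Add(32, Mul(Rational(1, 2), u)))
Mul(Function('a')(Function('Q')(-5), -7), -6) = Mul(Add(32, Mul(Rational(1, 2), -7)), -6) = Mul(Add(32, Rational(-7, 2)), -6) = Mul(Rational(57, 2), -6) = -171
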